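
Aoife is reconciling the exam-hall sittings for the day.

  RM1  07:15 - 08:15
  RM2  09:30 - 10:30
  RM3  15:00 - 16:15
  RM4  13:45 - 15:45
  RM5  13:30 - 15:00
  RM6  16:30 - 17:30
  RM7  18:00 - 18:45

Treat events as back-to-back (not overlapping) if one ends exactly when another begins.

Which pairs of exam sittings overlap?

RM3 & RM4, RM4 & RM5

Sorted by start: RM1, RM2, RM5, RM4, RM3, RM6, RM7.
RM2 starts after RM1 ends — done with RM1.
RM5 starts after RM2 ends — done with RM2.
RM4 starts before RM5 ends → RM5 and RM4 overlap.
RM3 starts exactly when RM5 ends (back-to-back, no overlap) — done with RM5.
RM3 starts before RM4 ends → RM4 and RM3 overlap.
RM6 starts after RM4 ends — done with RM4.
RM6 starts after RM3 ends — done with RM3.
RM7 starts after RM6 ends.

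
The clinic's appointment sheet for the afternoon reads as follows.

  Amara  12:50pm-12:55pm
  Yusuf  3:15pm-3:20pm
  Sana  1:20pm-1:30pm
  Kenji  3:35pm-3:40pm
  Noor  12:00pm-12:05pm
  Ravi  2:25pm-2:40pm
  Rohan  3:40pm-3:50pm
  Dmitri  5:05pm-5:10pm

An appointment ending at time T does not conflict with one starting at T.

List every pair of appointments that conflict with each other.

no overlapping pairs

Sorted by start: Noor, Amara, Sana, Ravi, Yusuf, Kenji, Rohan, Dmitri.
Amara starts after Noor ends; Noor is clear from here.
Sana starts after Amara ends; Amara is clear from here.
Ravi starts after Sana ends; Sana is clear from here.
Yusuf starts after Ravi ends; Ravi is clear from here.
Kenji starts after Yusuf ends; Yusuf is clear from here.
Rohan starts exactly when Kenji ends (back-to-back, no overlap); Kenji is clear from here.
Dmitri starts after Rohan ends.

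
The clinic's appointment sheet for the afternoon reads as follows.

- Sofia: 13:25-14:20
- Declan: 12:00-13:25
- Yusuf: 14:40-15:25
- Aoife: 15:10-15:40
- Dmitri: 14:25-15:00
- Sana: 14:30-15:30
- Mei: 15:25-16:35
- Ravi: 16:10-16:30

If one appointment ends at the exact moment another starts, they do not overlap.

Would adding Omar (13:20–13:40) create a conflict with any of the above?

Yes — it overlaps Declan, Sofia

Declan: starts 12:00 before Omar ends 13:40, and ends 13:25 after Omar starts 13:20 → overlap.
Sofia: starts 13:25 before Omar ends 13:40, and ends 14:20 after Omar starts 13:20 → overlap.
Dmitri: starts 14:25 at or after Omar ends 13:40 → clear.
Sana: starts 14:30 at or after Omar ends 13:40 → clear.
Yusuf: starts 14:40 at or after Omar ends 13:40 → clear.
Aoife: starts 15:10 at or after Omar ends 13:40 → clear.
Mei: starts 15:25 at or after Omar ends 13:40 → clear.
Ravi: starts 16:10 at or after Omar ends 13:40 → clear.
Omar overlaps Sofia, Declan.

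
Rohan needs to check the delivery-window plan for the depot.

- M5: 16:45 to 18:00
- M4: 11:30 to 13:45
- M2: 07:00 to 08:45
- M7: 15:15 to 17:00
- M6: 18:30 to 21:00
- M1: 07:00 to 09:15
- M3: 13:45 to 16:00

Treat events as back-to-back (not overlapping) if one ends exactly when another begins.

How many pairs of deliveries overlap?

Sorted by start: M1, M2, M4, M3, M7, M5, M6.
M2 starts before M1 ends → M1 and M2 overlap.
M4 starts after M1 ends; M1 is clear from here.
M4 starts after M2 ends; M2 is clear from here.
M3 starts exactly when M4 ends (back-to-back, no overlap); M4 is clear from here.
M7 starts before M3 ends → M3 and M7 overlap.
M5 starts after M3 ends; M3 is clear from here.
M5 starts before M7 ends → M7 and M5 overlap.
M6 starts after M7 ends.
M6 starts after M5 ends.
Overlapping pairs: M1 & M2, M3 & M7, M5 & M7 — 3 in total.

3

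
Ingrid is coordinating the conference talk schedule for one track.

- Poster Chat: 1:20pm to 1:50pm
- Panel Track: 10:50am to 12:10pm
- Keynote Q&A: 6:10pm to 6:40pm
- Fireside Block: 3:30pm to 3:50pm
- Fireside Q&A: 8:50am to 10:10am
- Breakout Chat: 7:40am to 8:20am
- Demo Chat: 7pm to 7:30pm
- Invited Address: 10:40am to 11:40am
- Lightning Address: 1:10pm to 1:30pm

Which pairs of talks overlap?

Sorted by start: Breakout Chat, Fireside Q&A, Invited Address, Panel Track, Lightning Address, Poster Chat, Fireside Block, Keynote Q&A, Demo Chat.
Fireside Q&A starts after Breakout Chat ends; Breakout Chat is clear from here.
Invited Address starts after Fireside Q&A ends; Fireside Q&A is clear from here.
Panel Track starts before Invited Address ends → Invited Address and Panel Track overlap.
Lightning Address starts after Invited Address ends; Invited Address is clear from here.
Lightning Address starts after Panel Track ends; Panel Track is clear from here.
Poster Chat starts before Lightning Address ends → Lightning Address and Poster Chat overlap.
Fireside Block starts after Lightning Address ends; Lightning Address is clear from here.
Fireside Block starts after Poster Chat ends; Poster Chat is clear from here.
Keynote Q&A starts after Fireside Block ends; Fireside Block is clear from here.
Demo Chat starts after Keynote Q&A ends.

Invited Address & Panel Track, Lightning Address & Poster Chat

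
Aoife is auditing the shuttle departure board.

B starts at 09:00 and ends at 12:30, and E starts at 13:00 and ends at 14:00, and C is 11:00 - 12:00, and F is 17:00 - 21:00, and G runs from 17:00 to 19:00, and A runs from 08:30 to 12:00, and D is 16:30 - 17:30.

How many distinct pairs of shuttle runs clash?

6

Sorted by start: A, B, C, E, D, F, G.
B starts before A ends → A and B overlap.
C starts before A ends → A and C overlap.
E starts after A ends, so nothing later overlaps A either.
C starts before B ends → B and C overlap.
E starts after B ends, so nothing later overlaps B either.
E starts after C ends, so nothing later overlaps C either.
D starts after E ends, so nothing later overlaps E either.
F starts before D ends → D and F overlap.
G starts before D ends → D and G overlap.
G starts before F ends → F and G overlap.
Overlapping pairs: A & B, A & C, B & C, D & F, D & G, F & G — 6 in total.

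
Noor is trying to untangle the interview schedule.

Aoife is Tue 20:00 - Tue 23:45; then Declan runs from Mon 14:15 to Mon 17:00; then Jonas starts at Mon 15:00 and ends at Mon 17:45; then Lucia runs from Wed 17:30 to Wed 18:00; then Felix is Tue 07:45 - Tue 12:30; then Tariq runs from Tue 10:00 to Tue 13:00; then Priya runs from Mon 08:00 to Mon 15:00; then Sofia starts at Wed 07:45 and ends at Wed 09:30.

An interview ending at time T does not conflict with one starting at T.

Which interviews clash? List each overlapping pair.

Two intervals overlap when each starts before the other ends.
Sorted by start: Priya, Declan, Jonas, Felix, Tariq, Aoife, Sofia, Lucia.
Declan starts before Priya ends → Priya and Declan overlap.
Jonas starts exactly when Priya ends (back-to-back, no overlap); Priya is clear from here.
Jonas starts before Declan ends → Declan and Jonas overlap.
Felix starts after Declan ends; Declan is clear from here.
Felix starts after Jonas ends; Jonas is clear from here.
Tariq starts before Felix ends → Felix and Tariq overlap.
Aoife starts after Felix ends; Felix is clear from here.
Aoife starts after Tariq ends; Tariq is clear from here.
Sofia starts after Aoife ends; Aoife is clear from here.
Lucia starts after Sofia ends.

Declan & Jonas, Declan & Priya, Felix & Tariq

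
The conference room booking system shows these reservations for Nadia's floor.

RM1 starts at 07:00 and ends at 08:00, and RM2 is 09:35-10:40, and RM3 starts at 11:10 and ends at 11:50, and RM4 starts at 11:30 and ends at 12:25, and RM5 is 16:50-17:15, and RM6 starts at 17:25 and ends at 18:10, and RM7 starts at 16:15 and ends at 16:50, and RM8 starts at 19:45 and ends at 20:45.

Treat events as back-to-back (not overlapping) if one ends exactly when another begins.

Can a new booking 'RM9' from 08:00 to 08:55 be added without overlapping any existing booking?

Yes — the slot is free

RM1: ends 08:00 at or before RM9 starts 08:00 → clear.
RM2: starts 09:35 at or after RM9 ends 08:55 → clear.
RM3: starts 11:10 at or after RM9 ends 08:55 → clear.
RM4: starts 11:30 at or after RM9 ends 08:55 → clear.
RM7: starts 16:15 at or after RM9 ends 08:55 → clear.
RM5: starts 16:50 at or after RM9 ends 08:55 → clear.
RM6: starts 17:25 at or after RM9 ends 08:55 → clear.
RM8: starts 19:45 at or after RM9 ends 08:55 → clear.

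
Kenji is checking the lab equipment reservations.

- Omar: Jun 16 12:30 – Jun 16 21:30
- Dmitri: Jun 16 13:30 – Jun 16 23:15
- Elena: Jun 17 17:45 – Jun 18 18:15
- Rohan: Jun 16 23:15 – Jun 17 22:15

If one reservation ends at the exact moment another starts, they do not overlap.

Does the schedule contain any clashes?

Two intervals overlap when each starts before the other ends.
Sorted by start: Omar, Dmitri, Rohan, Elena.
Dmitri starts before Omar ends → Omar and Dmitri overlap.
That's a conflict, so the schedule is not conflict-free.

Yes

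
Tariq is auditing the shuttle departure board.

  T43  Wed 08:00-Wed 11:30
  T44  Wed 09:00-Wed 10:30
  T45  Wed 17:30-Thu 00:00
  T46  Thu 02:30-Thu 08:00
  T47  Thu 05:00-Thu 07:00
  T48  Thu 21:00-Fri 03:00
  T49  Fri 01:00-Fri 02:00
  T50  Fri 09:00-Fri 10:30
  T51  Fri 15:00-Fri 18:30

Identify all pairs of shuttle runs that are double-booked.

Sorted by start: T43, T44, T45, T46, T47, T48, T49, T50, T51.
T44 starts before T43 ends → T43 and T44 overlap.
T45 starts after T43 ends; T43 is clear from here.
T45 starts after T44 ends; T44 is clear from here.
T46 starts after T45 ends; T45 is clear from here.
T47 starts before T46 ends → T46 and T47 overlap.
T48 starts after T46 ends; T46 is clear from here.
T48 starts after T47 ends; T47 is clear from here.
T49 starts before T48 ends → T48 and T49 overlap.
T50 starts after T48 ends; T48 is clear from here.
T50 starts after T49 ends; T49 is clear from here.
T51 starts after T50 ends.

T43 & T44, T46 & T47, T48 & T49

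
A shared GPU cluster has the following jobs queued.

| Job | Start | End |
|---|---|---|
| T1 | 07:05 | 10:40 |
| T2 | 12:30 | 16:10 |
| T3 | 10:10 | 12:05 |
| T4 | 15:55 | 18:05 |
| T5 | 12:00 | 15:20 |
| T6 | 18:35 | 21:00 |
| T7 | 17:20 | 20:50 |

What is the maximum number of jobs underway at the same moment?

2

Sort all start/end points and keep a running count:
07:05 start T1 → 1
10:10 start T3 → 2
10:40 end T1 → 1
12:00 start T5 → 2
12:05 end T3 → 1
12:30 start T2 → 2
15:20 end T5 → 1
15:55 start T4 → 2
16:10 end T2 → 1
17:20 start T7 → 2
18:05 end T4 → 1
18:35 start T6 → 2
20:50 end T7 → 1
21:00 end T6 → 0
Peak is 2, at 10:10 (T1, T3).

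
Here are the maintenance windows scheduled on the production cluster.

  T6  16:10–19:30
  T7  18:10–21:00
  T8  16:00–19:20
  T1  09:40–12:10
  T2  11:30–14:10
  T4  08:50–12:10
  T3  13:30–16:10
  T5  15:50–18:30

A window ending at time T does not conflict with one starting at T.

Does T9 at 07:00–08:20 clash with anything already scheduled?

No — it doesn't clash with anything

T4: starts 08:50 at or after T9 ends 08:20 → clear.
T1: starts 09:40 at or after T9 ends 08:20 → clear.
T2: starts 11:30 at or after T9 ends 08:20 → clear.
T3: starts 13:30 at or after T9 ends 08:20 → clear.
T5: starts 15:50 at or after T9 ends 08:20 → clear.
T8: starts 16:00 at or after T9 ends 08:20 → clear.
T6: starts 16:10 at or after T9 ends 08:20 → clear.
T7: starts 18:10 at or after T9 ends 08:20 → clear.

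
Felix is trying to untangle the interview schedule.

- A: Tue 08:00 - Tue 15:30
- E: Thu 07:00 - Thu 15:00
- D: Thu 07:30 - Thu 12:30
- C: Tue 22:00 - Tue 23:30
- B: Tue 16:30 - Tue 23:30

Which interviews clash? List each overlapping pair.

Sorted by start: A, B, C, E, D.
B starts after A ends, so nothing later overlaps A either.
C starts before B ends → B and C overlap.
E starts after B ends, so nothing later overlaps B either.
E starts after C ends, so nothing later overlaps C either.
D starts before E ends → E and D overlap.

B & C, D & E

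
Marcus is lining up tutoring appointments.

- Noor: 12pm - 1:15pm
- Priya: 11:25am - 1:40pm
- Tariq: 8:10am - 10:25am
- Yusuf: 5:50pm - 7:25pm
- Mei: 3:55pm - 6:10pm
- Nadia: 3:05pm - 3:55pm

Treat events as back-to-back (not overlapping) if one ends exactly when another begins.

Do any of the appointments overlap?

Yes

Two intervals overlap when each starts before the other ends.
Sorted by start: Tariq, Priya, Noor, Nadia, Mei, Yusuf.
Priya starts after Tariq ends, so nothing later overlaps Tariq either.
Noor starts before Priya ends → Priya and Noor overlap.
That's a conflict, so the schedule is not conflict-free.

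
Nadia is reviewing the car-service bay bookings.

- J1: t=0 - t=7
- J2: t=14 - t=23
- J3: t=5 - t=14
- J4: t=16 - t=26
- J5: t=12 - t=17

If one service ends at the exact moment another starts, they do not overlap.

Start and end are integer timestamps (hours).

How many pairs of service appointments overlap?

5

Sorted by start: J1, J3, J5, J2, J4.
J3 starts before J1 ends → J1 and J3 overlap.
J5 starts after J1 ends — done with J1.
J5 starts before J3 ends → J3 and J5 overlap.
J2 starts exactly when J3 ends (back-to-back, no overlap) — done with J3.
J2 starts before J5 ends → J5 and J2 overlap.
J4 starts before J5 ends → J5 and J4 overlap.
J4 starts before J2 ends → J2 and J4 overlap.
Overlapping pairs: J1 & J3, J2 & J4, J2 & J5, J3 & J5, J4 & J5 — 5 in total.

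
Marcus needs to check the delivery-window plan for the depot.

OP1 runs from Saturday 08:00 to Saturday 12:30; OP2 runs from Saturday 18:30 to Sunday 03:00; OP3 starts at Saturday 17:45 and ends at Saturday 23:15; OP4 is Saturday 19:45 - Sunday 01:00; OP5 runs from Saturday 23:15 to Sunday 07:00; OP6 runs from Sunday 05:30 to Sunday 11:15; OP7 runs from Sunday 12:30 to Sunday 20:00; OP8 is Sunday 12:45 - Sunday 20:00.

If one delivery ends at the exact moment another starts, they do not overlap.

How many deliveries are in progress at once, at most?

3

Walk through starts and ends in time order (an end at T is processed before a start at T):
Saturday 08:00 start OP1 → 1
Saturday 12:30 end OP1 → 0
Saturday 17:45 start OP3 → 1
Saturday 18:30 start OP2 → 2
Saturday 19:45 start OP4 → 3
Saturday 23:15 end OP3 → 2
Saturday 23:15 start OP5 → 3
Sunday 01:00 end OP4 → 2
Sunday 03:00 end OP2 → 1
Sunday 05:30 start OP6 → 2
Sunday 07:00 end OP5 → 1
Sunday 11:15 end OP6 → 0
Sunday 12:30 start OP7 → 1
Sunday 12:45 start OP8 → 2
Sunday 20:00 end OP7 → 1
Sunday 20:00 end OP8 → 0
Peak is 3, at Saturday 19:45 (OP2, OP3, OP4).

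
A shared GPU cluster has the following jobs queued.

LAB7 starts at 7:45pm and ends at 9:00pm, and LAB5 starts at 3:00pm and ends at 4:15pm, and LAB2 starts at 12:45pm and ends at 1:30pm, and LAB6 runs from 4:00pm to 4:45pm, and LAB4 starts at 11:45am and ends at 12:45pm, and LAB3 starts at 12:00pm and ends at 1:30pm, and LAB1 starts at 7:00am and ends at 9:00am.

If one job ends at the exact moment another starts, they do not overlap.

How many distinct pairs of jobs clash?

Sorted by start: LAB1, LAB4, LAB3, LAB2, LAB5, LAB6, LAB7.
LAB4 starts after LAB1 ends, so nothing later overlaps LAB1 either.
LAB3 starts before LAB4 ends → LAB4 and LAB3 overlap.
LAB2 starts exactly when LAB4 ends (back-to-back, no overlap), so nothing later overlaps LAB4 either.
LAB2 starts before LAB3 ends → LAB3 and LAB2 overlap.
LAB5 starts after LAB3 ends, so nothing later overlaps LAB3 either.
LAB5 starts after LAB2 ends, so nothing later overlaps LAB2 either.
LAB6 starts before LAB5 ends → LAB5 and LAB6 overlap.
LAB7 starts after LAB5 ends.
LAB7 starts after LAB6 ends.
Overlapping pairs: LAB2 & LAB3, LAB3 & LAB4, LAB5 & LAB6 — 3 in total.

3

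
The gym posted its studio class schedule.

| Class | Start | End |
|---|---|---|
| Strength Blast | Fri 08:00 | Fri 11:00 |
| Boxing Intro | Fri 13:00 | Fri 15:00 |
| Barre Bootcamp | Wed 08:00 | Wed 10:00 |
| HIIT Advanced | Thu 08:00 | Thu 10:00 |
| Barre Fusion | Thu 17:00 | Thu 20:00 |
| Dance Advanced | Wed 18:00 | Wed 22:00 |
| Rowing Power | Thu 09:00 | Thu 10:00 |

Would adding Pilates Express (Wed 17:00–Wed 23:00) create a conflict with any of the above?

Barre Bootcamp: ends Wed 10:00 at or before Pilates Express starts Wed 17:00 → clear.
Dance Advanced: starts Wed 18:00 before Pilates Express ends Wed 23:00, and ends Wed 22:00 after Pilates Express starts Wed 17:00 → overlap.
HIIT Advanced: starts Thu 08:00 at or after Pilates Express ends Wed 23:00 → clear.
Rowing Power: starts Thu 09:00 at or after Pilates Express ends Wed 23:00 → clear.
Barre Fusion: starts Thu 17:00 at or after Pilates Express ends Wed 23:00 → clear.
Strength Blast: starts Fri 08:00 at or after Pilates Express ends Wed 23:00 → clear.
Boxing Intro: starts Fri 13:00 at or after Pilates Express ends Wed 23:00 → clear.
Pilates Express overlaps Dance Advanced.

Yes — it overlaps Dance Advanced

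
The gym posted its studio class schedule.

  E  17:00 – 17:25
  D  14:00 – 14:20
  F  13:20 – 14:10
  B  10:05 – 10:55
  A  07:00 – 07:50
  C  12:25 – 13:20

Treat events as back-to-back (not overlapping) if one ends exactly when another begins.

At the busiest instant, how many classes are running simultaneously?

Sweep the timeline, counting +1 at each start and −1 at each end (ends before starts at a tie):
07:00 start A → 1
07:50 end A → 0
10:05 start B → 1
10:55 end B → 0
12:25 start C → 1
13:20 end C → 0
13:20 start F → 1
14:00 start D → 2
14:10 end F → 1
14:20 end D → 0
17:00 start E → 1
17:25 end E → 0
Peak is 2, at 14:00 (D, F).

2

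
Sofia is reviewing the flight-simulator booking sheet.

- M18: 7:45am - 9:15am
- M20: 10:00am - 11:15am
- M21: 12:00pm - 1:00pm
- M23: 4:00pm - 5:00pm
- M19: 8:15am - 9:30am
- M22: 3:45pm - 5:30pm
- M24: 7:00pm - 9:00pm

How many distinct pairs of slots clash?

2

Check each pair: they overlap iff neither finishes before the other starts.
Sorted by start: M18, M19, M20, M21, M22, M23, M24.
M19 starts before M18 ends → M18 and M19 overlap.
M20 starts after M18 ends — done with M18.
M20 starts after M19 ends — done with M19.
M21 starts after M20 ends — done with M20.
M22 starts after M21 ends — done with M21.
M23 starts before M22 ends → M22 and M23 overlap.
M24 starts after M22 ends.
M24 starts after M23 ends.
Overlapping pairs: M18 & M19, M22 & M23 — 2 in total.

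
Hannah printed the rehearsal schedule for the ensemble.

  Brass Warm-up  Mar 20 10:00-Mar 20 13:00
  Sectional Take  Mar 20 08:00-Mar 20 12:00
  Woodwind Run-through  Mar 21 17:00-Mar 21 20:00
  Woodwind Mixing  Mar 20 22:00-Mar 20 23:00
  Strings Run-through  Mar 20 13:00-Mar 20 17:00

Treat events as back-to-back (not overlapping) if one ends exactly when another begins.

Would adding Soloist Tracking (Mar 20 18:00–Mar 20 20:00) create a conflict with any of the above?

No — it doesn't clash with anything

Sectional Take: ends Mar 20 12:00 at or before Soloist Tracking starts Mar 20 18:00 → clear.
Brass Warm-up: ends Mar 20 13:00 at or before Soloist Tracking starts Mar 20 18:00 → clear.
Strings Run-through: ends Mar 20 17:00 at or before Soloist Tracking starts Mar 20 18:00 → clear.
Woodwind Mixing: starts Mar 20 22:00 at or after Soloist Tracking ends Mar 20 20:00 → clear.
Woodwind Run-through: starts Mar 21 17:00 at or after Soloist Tracking ends Mar 20 20:00 → clear.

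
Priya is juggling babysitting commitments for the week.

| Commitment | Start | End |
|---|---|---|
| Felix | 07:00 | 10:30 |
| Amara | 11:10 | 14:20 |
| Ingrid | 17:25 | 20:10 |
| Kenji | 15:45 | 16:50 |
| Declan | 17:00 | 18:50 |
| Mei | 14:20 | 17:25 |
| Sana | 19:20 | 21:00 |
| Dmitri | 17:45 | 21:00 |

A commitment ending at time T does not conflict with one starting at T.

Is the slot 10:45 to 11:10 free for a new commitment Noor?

Felix: ends 10:30 at or before Noor starts 10:45 → clear.
Amara: starts 11:10 at or after Noor ends 11:10 → clear.
Mei: starts 14:20 at or after Noor ends 11:10 → clear.
Kenji: starts 15:45 at or after Noor ends 11:10 → clear.
Declan: starts 17:00 at or after Noor ends 11:10 → clear.
Ingrid: starts 17:25 at or after Noor ends 11:10 → clear.
Dmitri: starts 17:45 at or after Noor ends 11:10 → clear.
Sana: starts 19:20 at or after Noor ends 11:10 → clear.

Yes — the slot is free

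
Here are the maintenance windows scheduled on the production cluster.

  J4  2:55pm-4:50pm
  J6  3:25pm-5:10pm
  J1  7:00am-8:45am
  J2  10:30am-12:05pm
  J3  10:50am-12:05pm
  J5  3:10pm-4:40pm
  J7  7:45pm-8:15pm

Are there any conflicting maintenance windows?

Yes

Sorted by start: J1, J2, J3, J4, J5, J6, J7.
J2 starts after J1 ends — done with J1.
J3 starts before J2 ends → J2 and J3 overlap.
That's a conflict, so the schedule is not conflict-free.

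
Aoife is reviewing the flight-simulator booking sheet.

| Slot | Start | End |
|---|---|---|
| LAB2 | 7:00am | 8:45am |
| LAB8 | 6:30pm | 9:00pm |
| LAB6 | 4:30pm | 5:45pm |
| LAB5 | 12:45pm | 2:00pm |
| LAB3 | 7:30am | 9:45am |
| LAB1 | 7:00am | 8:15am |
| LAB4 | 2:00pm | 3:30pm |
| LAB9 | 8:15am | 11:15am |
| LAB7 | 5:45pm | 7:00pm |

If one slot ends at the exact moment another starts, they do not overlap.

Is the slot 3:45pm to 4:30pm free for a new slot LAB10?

Yes — the slot is free

LAB1: ends 8:15am at or before LAB10 starts 3:45pm → clear.
LAB2: ends 8:45am at or before LAB10 starts 3:45pm → clear.
LAB3: ends 9:45am at or before LAB10 starts 3:45pm → clear.
LAB9: ends 11:15am at or before LAB10 starts 3:45pm → clear.
LAB5: ends 2:00pm at or before LAB10 starts 3:45pm → clear.
LAB4: ends 3:30pm at or before LAB10 starts 3:45pm → clear.
LAB6: starts 4:30pm at or after LAB10 ends 4:30pm → clear.
LAB7: starts 5:45pm at or after LAB10 ends 4:30pm → clear.
LAB8: starts 6:30pm at or after LAB10 ends 4:30pm → clear.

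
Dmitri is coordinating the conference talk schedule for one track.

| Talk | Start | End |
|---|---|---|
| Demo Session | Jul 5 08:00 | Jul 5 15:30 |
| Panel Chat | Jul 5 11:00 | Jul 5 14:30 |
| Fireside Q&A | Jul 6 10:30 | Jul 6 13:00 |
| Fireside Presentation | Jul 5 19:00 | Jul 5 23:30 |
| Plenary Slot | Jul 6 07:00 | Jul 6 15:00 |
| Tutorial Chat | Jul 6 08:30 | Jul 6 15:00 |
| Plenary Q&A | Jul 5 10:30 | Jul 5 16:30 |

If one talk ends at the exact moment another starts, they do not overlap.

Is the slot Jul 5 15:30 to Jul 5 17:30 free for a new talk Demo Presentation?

Demo Session: ends Jul 5 15:30 at or before Demo Presentation starts Jul 5 15:30 → clear.
Plenary Q&A: starts Jul 5 10:30 before Demo Presentation ends Jul 5 17:30, and ends Jul 5 16:30 after Demo Presentation starts Jul 5 15:30 → overlap.
Panel Chat: ends Jul 5 14:30 at or before Demo Presentation starts Jul 5 15:30 → clear.
Fireside Presentation: starts Jul 5 19:00 at or after Demo Presentation ends Jul 5 17:30 → clear.
Plenary Slot: starts Jul 6 07:00 at or after Demo Presentation ends Jul 5 17:30 → clear.
Tutorial Chat: starts Jul 6 08:30 at or after Demo Presentation ends Jul 5 17:30 → clear.
Fireside Q&A: starts Jul 6 10:30 at or after Demo Presentation ends Jul 5 17:30 → clear.
Demo Presentation overlaps Plenary Q&A.

No — it overlaps Plenary Q&A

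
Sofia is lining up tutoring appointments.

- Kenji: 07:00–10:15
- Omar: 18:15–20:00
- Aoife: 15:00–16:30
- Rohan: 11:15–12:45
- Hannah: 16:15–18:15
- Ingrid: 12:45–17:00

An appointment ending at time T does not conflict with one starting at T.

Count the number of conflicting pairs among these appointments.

Sorted by start: Kenji, Rohan, Ingrid, Aoife, Hannah, Omar.
Rohan starts after Kenji ends — done with Kenji.
Ingrid starts exactly when Rohan ends (back-to-back, no overlap) — done with Rohan.
Aoife starts before Ingrid ends → Ingrid and Aoife overlap.
Hannah starts before Ingrid ends → Ingrid and Hannah overlap.
Omar starts after Ingrid ends.
Hannah starts before Aoife ends → Aoife and Hannah overlap.
Omar starts after Aoife ends.
Omar starts exactly when Hannah ends (back-to-back, no overlap).
Overlapping pairs: Aoife & Hannah, Aoife & Ingrid, Hannah & Ingrid — 3 in total.

3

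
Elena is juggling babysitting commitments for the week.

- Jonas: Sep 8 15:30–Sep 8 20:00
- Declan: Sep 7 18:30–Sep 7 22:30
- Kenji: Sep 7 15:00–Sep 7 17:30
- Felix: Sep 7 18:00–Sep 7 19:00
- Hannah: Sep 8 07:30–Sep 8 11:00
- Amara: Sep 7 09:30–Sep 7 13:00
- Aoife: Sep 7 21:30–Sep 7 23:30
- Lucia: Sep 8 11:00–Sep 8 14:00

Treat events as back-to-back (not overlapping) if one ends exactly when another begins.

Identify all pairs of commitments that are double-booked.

Aoife & Declan, Declan & Felix

Sorted by start: Amara, Kenji, Felix, Declan, Aoife, Hannah, Lucia, Jonas.
Kenji starts after Amara ends — done with Amara.
Felix starts after Kenji ends — done with Kenji.
Declan starts before Felix ends → Felix and Declan overlap.
Aoife starts after Felix ends — done with Felix.
Aoife starts before Declan ends → Declan and Aoife overlap.
Hannah starts after Declan ends — done with Declan.
Hannah starts after Aoife ends — done with Aoife.
Lucia starts exactly when Hannah ends (back-to-back, no overlap) — done with Hannah.
Jonas starts after Lucia ends.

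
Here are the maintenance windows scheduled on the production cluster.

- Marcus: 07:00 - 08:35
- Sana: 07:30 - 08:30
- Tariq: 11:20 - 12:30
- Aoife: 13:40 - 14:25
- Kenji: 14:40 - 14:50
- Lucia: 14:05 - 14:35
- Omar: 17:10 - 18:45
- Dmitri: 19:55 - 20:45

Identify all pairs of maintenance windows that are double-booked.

Aoife & Lucia, Marcus & Sana

Two intervals overlap when each starts before the other ends.
Sorted by start: Marcus, Sana, Tariq, Aoife, Lucia, Kenji, Omar, Dmitri.
Sana starts before Marcus ends → Marcus and Sana overlap.
Tariq starts after Marcus ends; Marcus is clear from here.
Tariq starts after Sana ends; Sana is clear from here.
Aoife starts after Tariq ends; Tariq is clear from here.
Lucia starts before Aoife ends → Aoife and Lucia overlap.
Kenji starts after Aoife ends; Aoife is clear from here.
Kenji starts after Lucia ends; Lucia is clear from here.
Omar starts after Kenji ends; Kenji is clear from here.
Dmitri starts after Omar ends.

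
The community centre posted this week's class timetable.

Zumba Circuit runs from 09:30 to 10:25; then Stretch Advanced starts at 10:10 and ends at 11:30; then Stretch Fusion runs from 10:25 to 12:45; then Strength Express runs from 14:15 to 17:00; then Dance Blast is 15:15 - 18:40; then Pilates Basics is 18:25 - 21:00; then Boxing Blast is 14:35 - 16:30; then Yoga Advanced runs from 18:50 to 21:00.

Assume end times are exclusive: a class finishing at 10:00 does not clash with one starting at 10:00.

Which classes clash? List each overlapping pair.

Boxing Blast & Dance Blast, Boxing Blast & Strength Express, Dance Blast & Pilates Basics, Dance Blast & Strength Express, Pilates Basics & Yoga Advanced, Stretch Advanced & Stretch Fusion, Stretch Advanced & Zumba Circuit

Sorted by start: Zumba Circuit, Stretch Advanced, Stretch Fusion, Strength Express, Boxing Blast, Dance Blast, Pilates Basics, Yoga Advanced.
Stretch Advanced starts before Zumba Circuit ends → Zumba Circuit and Stretch Advanced overlap.
Stretch Fusion starts exactly when Zumba Circuit ends (back-to-back, no overlap) — done with Zumba Circuit.
Stretch Fusion starts before Stretch Advanced ends → Stretch Advanced and Stretch Fusion overlap.
Strength Express starts after Stretch Advanced ends — done with Stretch Advanced.
Strength Express starts after Stretch Fusion ends — done with Stretch Fusion.
Boxing Blast starts before Strength Express ends → Strength Express and Boxing Blast overlap.
Dance Blast starts before Strength Express ends → Strength Express and Dance Blast overlap.
Pilates Basics starts after Strength Express ends — done with Strength Express.
Dance Blast starts before Boxing Blast ends → Boxing Blast and Dance Blast overlap.
Pilates Basics starts after Boxing Blast ends — done with Boxing Blast.
Pilates Basics starts before Dance Blast ends → Dance Blast and Pilates Basics overlap.
Yoga Advanced starts after Dance Blast ends.
Yoga Advanced starts before Pilates Basics ends → Pilates Basics and Yoga Advanced overlap.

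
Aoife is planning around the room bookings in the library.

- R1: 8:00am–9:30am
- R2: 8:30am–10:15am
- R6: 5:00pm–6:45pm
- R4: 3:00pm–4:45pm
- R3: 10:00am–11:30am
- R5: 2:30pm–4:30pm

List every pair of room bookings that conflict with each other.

Sorted by start: R1, R2, R3, R5, R4, R6.
R2 starts before R1 ends → R1 and R2 overlap.
R3 starts after R1 ends — done with R1.
R3 starts before R2 ends → R2 and R3 overlap.
R5 starts after R2 ends — done with R2.
R5 starts after R3 ends — done with R3.
R4 starts before R5 ends → R5 and R4 overlap.
R6 starts after R5 ends.
R6 starts after R4 ends.

R1 & R2, R2 & R3, R4 & R5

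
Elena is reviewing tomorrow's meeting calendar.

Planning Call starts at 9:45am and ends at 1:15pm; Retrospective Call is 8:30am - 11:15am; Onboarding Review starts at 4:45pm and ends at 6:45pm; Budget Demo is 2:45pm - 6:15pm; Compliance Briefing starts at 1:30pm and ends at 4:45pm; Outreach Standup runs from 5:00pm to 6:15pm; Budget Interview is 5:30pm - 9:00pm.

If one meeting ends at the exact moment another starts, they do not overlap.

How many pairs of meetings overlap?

Sorted by start: Retrospective Call, Planning Call, Compliance Briefing, Budget Demo, Onboarding Review, Outreach Standup, Budget Interview.
Planning Call starts before Retrospective Call ends → Retrospective Call and Planning Call overlap.
Compliance Briefing starts after Retrospective Call ends, so Retrospective Call has no further overlaps.
Compliance Briefing starts after Planning Call ends, so Planning Call has no further overlaps.
Budget Demo starts before Compliance Briefing ends → Compliance Briefing and Budget Demo overlap.
Onboarding Review starts exactly when Compliance Briefing ends (back-to-back, no overlap), so Compliance Briefing has no further overlaps.
Onboarding Review starts before Budget Demo ends → Budget Demo and Onboarding Review overlap.
Outreach Standup starts before Budget Demo ends → Budget Demo and Outreach Standup overlap.
Budget Interview starts before Budget Demo ends → Budget Demo and Budget Interview overlap.
Outreach Standup starts before Onboarding Review ends → Onboarding Review and Outreach Standup overlap.
Budget Interview starts before Onboarding Review ends → Onboarding Review and Budget Interview overlap.
Budget Interview starts before Outreach Standup ends → Outreach Standup and Budget Interview overlap.
Overlapping pairs: Budget Demo & Budget Interview, Budget Demo & Compliance Briefing, Budget Demo & Onboarding Review, Budget Demo & Outreach Standup, Budget Interview & Onboarding Review, Budget Interview & Outreach Standup, Onboarding Review & Outreach Standup, Planning Call & Retrospective Call — 8 in total.

8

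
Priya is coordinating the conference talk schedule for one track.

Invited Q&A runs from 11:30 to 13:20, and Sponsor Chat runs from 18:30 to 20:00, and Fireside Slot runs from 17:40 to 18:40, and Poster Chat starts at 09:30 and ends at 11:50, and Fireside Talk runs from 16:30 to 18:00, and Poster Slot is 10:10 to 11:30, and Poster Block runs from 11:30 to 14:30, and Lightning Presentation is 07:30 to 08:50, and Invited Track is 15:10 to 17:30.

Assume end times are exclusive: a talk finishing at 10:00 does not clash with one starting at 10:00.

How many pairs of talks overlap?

Sorted by start: Lightning Presentation, Poster Chat, Poster Slot, Poster Block, Invited Q&A, Invited Track, Fireside Talk, Fireside Slot, Sponsor Chat.
Poster Chat starts after Lightning Presentation ends — done with Lightning Presentation.
Poster Slot starts before Poster Chat ends → Poster Chat and Poster Slot overlap.
Poster Block starts before Poster Chat ends → Poster Chat and Poster Block overlap.
Invited Q&A starts before Poster Chat ends → Poster Chat and Invited Q&A overlap.
Invited Track starts after Poster Chat ends — done with Poster Chat.
Poster Block starts exactly when Poster Slot ends (back-to-back, no overlap) — done with Poster Slot.
Invited Q&A starts before Poster Block ends → Poster Block and Invited Q&A overlap.
Invited Track starts after Poster Block ends — done with Poster Block.
Invited Track starts after Invited Q&A ends — done with Invited Q&A.
Fireside Talk starts before Invited Track ends → Invited Track and Fireside Talk overlap.
Fireside Slot starts after Invited Track ends — done with Invited Track.
Fireside Slot starts before Fireside Talk ends → Fireside Talk and Fireside Slot overlap.
Sponsor Chat starts after Fireside Talk ends.
Sponsor Chat starts before Fireside Slot ends → Fireside Slot and Sponsor Chat overlap.
Overlapping pairs: Fireside Slot & Fireside Talk, Fireside Slot & Sponsor Chat, Fireside Talk & Invited Track, Invited Q&A & Poster Block, Invited Q&A & Poster Chat, Poster Block & Poster Chat, Poster Chat & Poster Slot — 7 in total.

7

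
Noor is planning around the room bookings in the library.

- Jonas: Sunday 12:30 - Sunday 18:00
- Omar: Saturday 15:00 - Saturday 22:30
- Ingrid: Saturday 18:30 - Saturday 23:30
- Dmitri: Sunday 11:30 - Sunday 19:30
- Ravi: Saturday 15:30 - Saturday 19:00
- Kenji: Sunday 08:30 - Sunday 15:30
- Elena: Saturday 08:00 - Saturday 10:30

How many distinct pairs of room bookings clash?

Check each pair: they overlap iff neither finishes before the other starts.
Sorted by start: Elena, Omar, Ravi, Ingrid, Kenji, Dmitri, Jonas.
Omar starts after Elena ends; Elena is clear from here.
Ravi starts before Omar ends → Omar and Ravi overlap.
Ingrid starts before Omar ends → Omar and Ingrid overlap.
Kenji starts after Omar ends; Omar is clear from here.
Ingrid starts before Ravi ends → Ravi and Ingrid overlap.
Kenji starts after Ravi ends; Ravi is clear from here.
Kenji starts after Ingrid ends; Ingrid is clear from here.
Dmitri starts before Kenji ends → Kenji and Dmitri overlap.
Jonas starts before Kenji ends → Kenji and Jonas overlap.
Jonas starts before Dmitri ends → Dmitri and Jonas overlap.
Overlapping pairs: Dmitri & Jonas, Dmitri & Kenji, Ingrid & Omar, Ingrid & Ravi, Jonas & Kenji, Omar & Ravi — 6 in total.

6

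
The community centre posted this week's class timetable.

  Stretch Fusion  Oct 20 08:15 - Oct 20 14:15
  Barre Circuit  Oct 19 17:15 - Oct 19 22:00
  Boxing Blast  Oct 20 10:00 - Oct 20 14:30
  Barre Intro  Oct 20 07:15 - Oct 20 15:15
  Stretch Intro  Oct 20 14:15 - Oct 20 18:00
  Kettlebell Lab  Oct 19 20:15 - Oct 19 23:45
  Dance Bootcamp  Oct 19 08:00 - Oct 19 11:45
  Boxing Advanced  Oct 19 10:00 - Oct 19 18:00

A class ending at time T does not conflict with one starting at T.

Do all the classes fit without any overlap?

Sorted by start: Dance Bootcamp, Boxing Advanced, Barre Circuit, Kettlebell Lab, Barre Intro, Stretch Fusion, Boxing Blast, Stretch Intro.
Boxing Advanced starts before Dance Bootcamp ends → Dance Bootcamp and Boxing Advanced overlap.
That's a conflict, so the schedule is not conflict-free.

No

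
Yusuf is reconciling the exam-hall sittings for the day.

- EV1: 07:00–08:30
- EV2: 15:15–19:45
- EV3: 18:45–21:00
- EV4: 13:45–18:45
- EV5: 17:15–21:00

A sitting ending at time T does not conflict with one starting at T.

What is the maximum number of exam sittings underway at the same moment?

Sort all start/end points and keep a running count:
07:00 start EV1 → 1
08:30 end EV1 → 0
13:45 start EV4 → 1
15:15 start EV2 → 2
17:15 start EV5 → 3
18:45 end EV4 → 2
18:45 start EV3 → 3
19:45 end EV2 → 2
21:00 end EV3 → 1
21:00 end EV5 → 0
Peak is 3, at 17:15 (EV2, EV4, EV5).

3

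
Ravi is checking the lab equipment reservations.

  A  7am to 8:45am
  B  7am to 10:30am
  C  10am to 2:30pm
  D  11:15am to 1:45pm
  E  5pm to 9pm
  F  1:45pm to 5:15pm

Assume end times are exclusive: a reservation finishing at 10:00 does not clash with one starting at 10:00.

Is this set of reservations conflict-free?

No

Check each pair: they overlap iff neither finishes before the other starts.
Sorted by start: A, B, C, D, F, E.
B starts before A ends → A and B overlap.
That's a conflict, so the schedule is not conflict-free.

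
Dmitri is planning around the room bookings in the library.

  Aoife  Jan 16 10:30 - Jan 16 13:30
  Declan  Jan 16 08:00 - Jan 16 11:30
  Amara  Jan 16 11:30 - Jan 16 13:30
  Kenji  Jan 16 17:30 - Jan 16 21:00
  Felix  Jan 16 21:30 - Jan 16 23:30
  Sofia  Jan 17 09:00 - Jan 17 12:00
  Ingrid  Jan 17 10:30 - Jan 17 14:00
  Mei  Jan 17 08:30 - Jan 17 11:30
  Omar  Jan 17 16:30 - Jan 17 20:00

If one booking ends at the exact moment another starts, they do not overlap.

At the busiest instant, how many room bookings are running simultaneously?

Sort all start/end points and keep a running count:
Jan 16 08:00 start Declan → 1
Jan 16 10:30 start Aoife → 2
Jan 16 11:30 end Declan → 1
Jan 16 11:30 start Amara → 2
Jan 16 13:30 end Amara → 1
Jan 16 13:30 end Aoife → 0
Jan 16 17:30 start Kenji → 1
Jan 16 21:00 end Kenji → 0
Jan 16 21:30 start Felix → 1
Jan 16 23:30 end Felix → 0
Jan 17 08:30 start Mei → 1
Jan 17 09:00 start Sofia → 2
Jan 17 10:30 start Ingrid → 3
Jan 17 11:30 end Mei → 2
Jan 17 12:00 end Sofia → 1
Jan 17 14:00 end Ingrid → 0
Jan 17 16:30 start Omar → 1
Jan 17 20:00 end Omar → 0
Peak is 3, at Jan 17 10:30 (Ingrid, Mei, Sofia).

3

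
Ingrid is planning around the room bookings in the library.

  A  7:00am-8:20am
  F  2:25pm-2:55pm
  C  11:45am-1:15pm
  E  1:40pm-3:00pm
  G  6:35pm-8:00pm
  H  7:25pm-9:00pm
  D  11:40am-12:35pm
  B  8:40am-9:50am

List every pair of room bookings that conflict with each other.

Two intervals overlap when each starts before the other ends.
Sorted by start: A, B, D, C, E, F, G, H.
B starts after A ends; A is clear from here.
D starts after B ends; B is clear from here.
C starts before D ends → D and C overlap.
E starts after D ends; D is clear from here.
E starts after C ends; C is clear from here.
F starts before E ends → E and F overlap.
G starts after E ends; E is clear from here.
G starts after F ends; F is clear from here.
H starts before G ends → G and H overlap.

C & D, E & F, G & H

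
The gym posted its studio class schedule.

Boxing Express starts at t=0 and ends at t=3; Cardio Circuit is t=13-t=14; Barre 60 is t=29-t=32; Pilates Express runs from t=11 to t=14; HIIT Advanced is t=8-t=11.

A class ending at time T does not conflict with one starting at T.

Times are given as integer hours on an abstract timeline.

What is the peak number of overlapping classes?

Sort all start/end points and keep a running count:
t=0 start Boxing Express → 1
t=3 end Boxing Express → 0
t=8 start HIIT Advanced → 1
t=11 end HIIT Advanced → 0
t=11 start Pilates Express → 1
t=13 start Cardio Circuit → 2
t=14 end Cardio Circuit → 1
t=14 end Pilates Express → 0
t=29 start Barre 60 → 1
t=32 end Barre 60 → 0
Peak is 2, at t=13 (Cardio Circuit, Pilates Express).

2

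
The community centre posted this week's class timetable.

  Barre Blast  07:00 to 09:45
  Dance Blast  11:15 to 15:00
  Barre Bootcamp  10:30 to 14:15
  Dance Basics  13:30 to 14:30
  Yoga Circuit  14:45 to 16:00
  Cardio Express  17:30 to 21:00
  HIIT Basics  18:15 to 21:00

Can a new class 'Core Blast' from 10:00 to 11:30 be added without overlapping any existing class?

Barre Blast: ends 09:45 at or before Core Blast starts 10:00 → clear.
Barre Bootcamp: starts 10:30 before Core Blast ends 11:30, and ends 14:15 after Core Blast starts 10:00 → overlap.
Dance Blast: starts 11:15 before Core Blast ends 11:30, and ends 15:00 after Core Blast starts 10:00 → overlap.
Dance Basics: starts 13:30 at or after Core Blast ends 11:30 → clear.
Yoga Circuit: starts 14:45 at or after Core Blast ends 11:30 → clear.
Cardio Express: starts 17:30 at or after Core Blast ends 11:30 → clear.
HIIT Basics: starts 18:15 at or after Core Blast ends 11:30 → clear.
Core Blast overlaps Dance Blast, Barre Bootcamp.

No — it overlaps Barre Bootcamp, Dance Blast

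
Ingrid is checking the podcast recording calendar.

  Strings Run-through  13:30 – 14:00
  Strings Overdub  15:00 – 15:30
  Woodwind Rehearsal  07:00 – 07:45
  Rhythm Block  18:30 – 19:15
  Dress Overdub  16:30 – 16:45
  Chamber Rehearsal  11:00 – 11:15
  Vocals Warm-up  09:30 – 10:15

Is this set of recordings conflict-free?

Yes

Sorted by start: Woodwind Rehearsal, Vocals Warm-up, Chamber Rehearsal, Strings Run-through, Strings Overdub, Dress Overdub, Rhythm Block.
Vocals Warm-up starts after Woodwind Rehearsal ends — done with Woodwind Rehearsal.
Chamber Rehearsal starts after Vocals Warm-up ends — done with Vocals Warm-up.
Strings Run-through starts after Chamber Rehearsal ends — done with Chamber Rehearsal.
Strings Overdub starts after Strings Run-through ends — done with Strings Run-through.
Dress Overdub starts after Strings Overdub ends — done with Strings Overdub.
Rhythm Block starts after Dress Overdub ends.
Every pair is clear; the schedule has no overlaps.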